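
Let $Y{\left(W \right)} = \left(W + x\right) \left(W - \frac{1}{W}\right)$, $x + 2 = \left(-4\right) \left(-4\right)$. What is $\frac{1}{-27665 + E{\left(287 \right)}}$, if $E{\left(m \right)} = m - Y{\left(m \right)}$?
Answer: $- \frac{41}{4664322} \approx -8.7901 \cdot 10^{-6}$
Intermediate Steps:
$x = 14$ ($x = -2 - -16 = -2 + 16 = 14$)
$Y{\left(W \right)} = \left(14 + W\right) \left(W - \frac{1}{W}\right)$ ($Y{\left(W \right)} = \left(W + 14\right) \left(W - \frac{1}{W}\right) = \left(14 + W\right) \left(W - \frac{1}{W}\right)$)
$E{\left(m \right)} = 1 - m^{2} - 13 m + \frac{14}{m}$ ($E{\left(m \right)} = m - \left(-1 + m^{2} - \frac{14}{m} + 14 m\right) = 1 - m^{2} - 13 m + \frac{14}{m}$)
$\frac{1}{-27665 + E{\left(287 \right)}} = \frac{1}{-27665 + \left(1 - 287^{2} - 3731 + \frac{14}{287}\right)} = \frac{1}{-27665 + \left(1 - 82369 - 3731 + 14 \cdot \frac{1}{287}\right)} = \frac{1}{-27665 + \left(1 - 82369 - 3731 + \frac{2}{41}\right)} = \frac{1}{-27665 - \frac{3530057}{41}} = \frac{1}{- \frac{4664322}{41}} = - \frac{41}{4664322}$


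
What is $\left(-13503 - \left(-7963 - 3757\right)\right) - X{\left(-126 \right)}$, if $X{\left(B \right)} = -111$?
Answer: $-1672$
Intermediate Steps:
$\left(-13503 - \left(-7963 - 3757\right)\right) - X{\left(-126 \right)} = \left(-13503 - \left(-7963 - 3757\right)\right) - -111 = \left(-13503 - -11720\right) + 111 = \left(-13503 + 11720\right) + 111 = -1783 + 111 = -1672$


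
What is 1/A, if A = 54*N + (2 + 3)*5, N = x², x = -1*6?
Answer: 1/1969 ≈ 0.00050787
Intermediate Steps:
x = -6
N = 36 (N = (-6)² = 36)
A = 1969 (A = 54*36 + (2 + 3)*5 = 1944 + 5*5 = 1944 + 25 = 1969)
1/A = 1/1969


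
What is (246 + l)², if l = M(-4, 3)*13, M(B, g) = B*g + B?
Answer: 1444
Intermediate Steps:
M(B, g) = B + B*g
l = -208 (l = -4*(1 + 3)*13 = -4*4*13 = -16*13 = -208)
(246 + l)² = (246 - 208)² = 38² = 1444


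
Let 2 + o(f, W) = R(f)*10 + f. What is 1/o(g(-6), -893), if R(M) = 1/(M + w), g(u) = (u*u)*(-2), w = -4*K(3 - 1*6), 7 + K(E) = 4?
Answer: -6/445 ≈ -0.013483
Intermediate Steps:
K(E) = -3 (K(E) = -7 + 4 = -3)
w = 12 (w = -4*(-3) = 12)
g(u) = -2*u**2 (g(u) = u**2*(-2) = -2*u**2)
R(M) = 1/(12 + M) (R(M) = 1/(M + 12) = 1/(12 + M))
o(f, W) = -2 + f + 10/(12 + f) (o(f, W) = -2 + (10/(12 + f) + f) = -2 + (f + 10/(12 + f)) = -2 + f + 10/(12 + f))
1/o(g(-6), -893) = 1/((10 + (-2 - 2*(-6)**2)*(12 - 2*(-6)**2))/(12 - 2*(-6)**2)) = 1/((10 + (-2 - 2*36)*(12 - 2*36))/(12 - 2*36)) = 1/((10 + (-2 - 72)*(12 - 72))/(12 - 72)) = 1/((10 - 74*(-60))/(-60)) = 1/(-(10 + 4440)/60) = 1/(-1/60*4450) = 1/(-445/6) = -6/445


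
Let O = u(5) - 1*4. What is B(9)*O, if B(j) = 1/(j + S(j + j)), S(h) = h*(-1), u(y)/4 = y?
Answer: -16/9 ≈ -1.7778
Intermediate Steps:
u(y) = 4*y
S(h) = -h
O = 16 (O = 4*5 - 1*4 = 20 - 4 = 16)
B(j) = -1/j (B(j) = 1/(j - (j + j)) = 1/(j - 2*j) = 1/(-j) = -1/j)
B(9)*O = -1/9*16 = -1*⅑*16 = -⅑*16 = -16/9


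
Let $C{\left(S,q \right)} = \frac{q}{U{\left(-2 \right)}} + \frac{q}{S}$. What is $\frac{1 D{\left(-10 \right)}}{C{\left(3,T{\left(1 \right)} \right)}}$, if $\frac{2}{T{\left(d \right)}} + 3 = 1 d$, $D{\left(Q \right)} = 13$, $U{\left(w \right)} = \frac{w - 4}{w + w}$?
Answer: $-13$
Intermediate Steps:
$U{\left(w \right)} = \frac{-4 + w}{2 w}$
$T{\left(d \right)} = \frac{2}{-3 + d}$ ($T{\left(d \right)} = \frac{2}{-3 + 1 d} = \frac{2}{-3 + d}$)
$C{\left(S,q \right)} = \frac{2 q}{3} + \frac{q}{S}$ ($C{\left(S,q \right)} = \frac{q}{\frac{1}{2} \frac{1}{-2} \left(-4 - 2\right)} + \frac{q}{S} = \frac{q}{\frac{1}{2} \left(- \frac{1}{2}\right) \left(-6\right)} + \frac{q}{S} = \frac{q}{\frac{3}{2}} + \frac{q}{S} = q \frac{2}{3} + \frac{q}{S} = \frac{2 q}{3} + \frac{q}{S}$)
$\frac{1 D{\left(-10 \right)}}{C{\left(3,T{\left(1 \right)} \right)}} = \frac{1 \cdot 13}{\frac{2 \frac{2}{-3 + 1}}{3} + \frac{2 \frac{1}{-3 + 1}}{3}} = \frac{13}{\frac{2 \frac{2}{-2}}{3} + \frac{2}{-2} \cdot \frac{1}{3}} = \frac{13}{\frac{2 \cdot 2 \left(- \frac{1}{2}\right)}{3} + 2 \left(- \frac{1}{2}\right) \frac{1}{3}} = \frac{13}{\frac{2}{3} \left(-1\right) - \frac{1}{3}} = \frac{13}{- \frac{2}{3} - \frac{1}{3}} = \frac{13}{-1} = 13 \left(-1\right) = -13$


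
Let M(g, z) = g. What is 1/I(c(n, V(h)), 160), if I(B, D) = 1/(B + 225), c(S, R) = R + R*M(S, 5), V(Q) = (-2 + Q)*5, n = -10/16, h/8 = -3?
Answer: 705/4 ≈ 176.25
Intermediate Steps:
h = -24 (h = 8*(-3) = -24)
n = -5/8 (n = -10*1/16 = -5/8 ≈ -0.62500)
V(Q) = -10 + 5*Q
c(S, R) = R + R*S
I(B, D) = 1/(225 + B)
1/I(c(n, V(h)), 160) = 1/(1/(225 + (-10 + 5*(-24))*(1 - 5/8))) = 1/(1/(225 + (-10 - 120)*(3/8))) = 1/(1/(225 - 130*3/8)) = 1/(1/(225 - 195/4)) = 1/(1/(705/4)) = 1/(4/705) = 705/4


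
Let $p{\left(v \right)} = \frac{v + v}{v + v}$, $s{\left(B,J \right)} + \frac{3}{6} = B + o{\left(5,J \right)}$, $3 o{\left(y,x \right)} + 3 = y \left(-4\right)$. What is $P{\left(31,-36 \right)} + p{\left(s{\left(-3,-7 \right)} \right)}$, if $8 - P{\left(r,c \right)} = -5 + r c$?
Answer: $1130$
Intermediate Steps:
$o{\left(y,x \right)} = -1 - \frac{4 y}{3}$ ($o{\left(y,x \right)} = -1 + \frac{y \left(-4\right)}{3} = -1 + \frac{\left(-4\right) y}{3} = -1 - \frac{4 y}{3}$)
$s{\left(B,J \right)} = - \frac{49}{6} + B$ ($s{\left(B,J \right)} = - \frac{1}{2} + \left(B - \frac{23}{3}\right) = - \frac{1}{2} + \left(- \frac{23}{3} + B\right) = - \frac{49}{6} + B$)
$P{\left(r,c \right)} = 13 - c r$ ($P{\left(r,c \right)} = 8 - \left(-5 + r c\right) = 8 - \left(-5 + c r\right) = 13 - c r$)
$p{\left(v \right)} = 1$ ($p{\left(v \right)} = \frac{2 v}{2 v} = 2 v \frac{1}{2 v} = 1$)
$P{\left(31,-36 \right)} + p{\left(s{\left(-3,-7 \right)} \right)} = \left(13 - \left(-36\right) 31\right) + 1 = \left(13 + 1116\right) + 1 = 1129 + 1 = 1130$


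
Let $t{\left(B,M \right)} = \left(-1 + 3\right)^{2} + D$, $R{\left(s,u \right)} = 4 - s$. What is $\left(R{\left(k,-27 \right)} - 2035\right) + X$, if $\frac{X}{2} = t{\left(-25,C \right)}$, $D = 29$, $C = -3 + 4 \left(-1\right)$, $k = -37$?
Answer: $-1928$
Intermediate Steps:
$C = -7$ ($C = -3 - 4 = -7$)
$t{\left(B,M \right)} = 33$ ($t{\left(B,M \right)} = \left(-1 + 3\right)^{2} + 29 = 2^{2} + 29 = 4 + 29 = 33$)
$X = 66$ ($X = 2 \cdot 33 = 66$)
$\left(R{\left(k,-27 \right)} - 2035\right) + X = \left(\left(4 - -37\right) - 2035\right) + 66 = \left(\left(4 + 37\right) - 2035\right) + 66 = \left(41 - 2035\right) + 66 = -1994 + 66 = -1928$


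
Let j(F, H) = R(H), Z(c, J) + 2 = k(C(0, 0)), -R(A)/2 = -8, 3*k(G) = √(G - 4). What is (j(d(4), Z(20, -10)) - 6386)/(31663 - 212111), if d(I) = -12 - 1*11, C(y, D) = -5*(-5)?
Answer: 3185/90224 ≈ 0.035301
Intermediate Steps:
C(y, D) = 25
d(I) = -23 (d(I) = -12 - 11 = -23)
k(G) = √(-4 + G)/3 (k(G) = √(G - 4)/3 = √(-4 + G)/3)
R(A) = 16 (R(A) = -2*(-8) = 16)
Z(c, J) = -2 + √21/3 (Z(c, J) = -2 + √(-4 + 25)/3 = -2 + √21/3)
j(F, H) = 16
(j(d(4), Z(20, -10)) - 6386)/(31663 - 212111) = (16 - 6386)/(31663 - 212111) = -6370/(-180448) = -6370*(-1/180448) = 3185/90224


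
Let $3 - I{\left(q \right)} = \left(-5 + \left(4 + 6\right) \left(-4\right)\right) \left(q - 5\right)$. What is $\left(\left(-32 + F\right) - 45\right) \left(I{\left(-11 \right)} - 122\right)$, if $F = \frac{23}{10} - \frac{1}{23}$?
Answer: $\frac{14423249}{230} \approx 62710.0$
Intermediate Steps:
$F = \frac{519}{230}$ ($F = 23 \cdot \frac{1}{10} - \frac{1}{23} = \frac{23}{10} - \frac{1}{23} = \frac{519}{230} \approx 2.2565$)
$I{\left(q \right)} = -222 + 45 q$ ($I{\left(q \right)} = 3 - \left(-5 + \left(4 + 6\right) \left(-4\right)\right) \left(q - 5\right) = 3 - \left(-5 + 10 \left(-4\right)\right) \left(-5 + q\right) = 3 - \left(-5 - 40\right) \left(-5 + q\right) = 3 - - 45 \left(-5 + q\right) = 3 - \left(225 - 45 q\right) = 3 + \left(-225 + 45 q\right) = -222 + 45 q$)
$\left(\left(-32 + F\right) - 45\right) \left(I{\left(-11 \right)} - 122\right) = \left(\left(-32 + \frac{519}{230}\right) - 45\right) \left(\left(-222 + 45 \left(-11\right)\right) - 122\right) = \left(- \frac{6841}{230} - 45\right) \left(\left(-222 - 495\right) - 122\right) = - \frac{17191 \left(-717 - 122\right)}{230} = \left(- \frac{17191}{230}\right) \left(-839\right) = \frac{14423249}{230}$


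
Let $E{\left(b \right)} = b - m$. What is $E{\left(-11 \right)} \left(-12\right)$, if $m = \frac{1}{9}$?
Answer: $\frac{400}{3} \approx 133.33$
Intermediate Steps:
$m = \frac{1}{9} \approx 0.11111$
$E{\left(b \right)} = - \frac{1}{9} + b$ ($E{\left(b \right)} = b - \frac{1}{9} = - \frac{1}{9} + b$)
$E{\left(-11 \right)} \left(-12\right) = \left(- \frac{1}{9} - 11\right) \left(-12\right) = \left(- \frac{100}{9}\right) \left(-12\right) = \frac{400}{3}$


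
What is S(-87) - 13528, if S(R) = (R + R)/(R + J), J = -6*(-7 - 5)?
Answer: -67582/5 ≈ -13516.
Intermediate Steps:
J = 72 (J = -6*(-12) = 72)
S(R) = 2*R/(72 + R) (S(R) = (R + R)/(R + 72) = (2*R)/(72 + R) = 2*R/(72 + R))
S(-87) - 13528 = 2*(-87)/(72 - 87) - 13528 = 2*(-87)/(-15) - 13528 = 2*(-87)*(-1/15) - 13528 = 58/5 - 13528 = -67582/5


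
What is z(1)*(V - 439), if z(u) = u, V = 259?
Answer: -180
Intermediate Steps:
z(1)*(V - 439) = 1*(259 - 439) = 1*(-180) = -180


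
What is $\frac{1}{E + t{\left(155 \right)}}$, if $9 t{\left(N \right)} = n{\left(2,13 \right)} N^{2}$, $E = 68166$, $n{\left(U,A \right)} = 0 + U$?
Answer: $\frac{9}{661544} \approx 1.3605 \cdot 10^{-5}$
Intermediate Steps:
$n{\left(U,A \right)} = U$
$t{\left(N \right)} = \frac{2 N^{2}}{9}$
$\frac{1}{E + t{\left(155 \right)}} = \frac{1}{68166 + \frac{2 \cdot 155^{2}}{9}} = \frac{1}{68166 + \frac{2}{9} \cdot 24025} = \frac{1}{68166 + \frac{48050}{9}} = \frac{1}{\frac{661544}{9}} = \frac{9}{661544}$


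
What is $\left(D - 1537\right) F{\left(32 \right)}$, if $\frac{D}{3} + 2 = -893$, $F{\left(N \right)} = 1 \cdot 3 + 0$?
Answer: $-12666$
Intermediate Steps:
$F{\left(N \right)} = 3$ ($F{\left(N \right)} = 3 + 0 = 3$)
$D = -2685$ ($D = -6 + 3 \left(-893\right) = -6 - 2679 = -2685$)
$\left(D - 1537\right) F{\left(32 \right)} = \left(-2685 - 1537\right) 3 = \left(-4222\right) 3 = -12666$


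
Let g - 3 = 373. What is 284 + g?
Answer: 660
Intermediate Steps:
g = 376 (g = 3 + 373 = 376)
284 + g = 284 + 376 = 660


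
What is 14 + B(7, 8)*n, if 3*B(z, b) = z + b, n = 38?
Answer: 204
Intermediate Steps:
B(z, b) = b/3 + z/3 (B(z, b) = (z + b)/3 = (b + z)/3 = b/3 + z/3)
14 + B(7, 8)*n = 14 + ((1/3)*8 + (1/3)*7)*38 = 14 + (8/3 + 7/3)*38 = 14 + 5*38 = 14 + 190 = 204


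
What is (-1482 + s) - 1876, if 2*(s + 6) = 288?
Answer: -3220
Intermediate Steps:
s = 138 (s = -6 + (½)*288 = -6 + 144 = 138)
(-1482 + s) - 1876 = (-1482 + 138) - 1876 = -1344 - 1876 = -3220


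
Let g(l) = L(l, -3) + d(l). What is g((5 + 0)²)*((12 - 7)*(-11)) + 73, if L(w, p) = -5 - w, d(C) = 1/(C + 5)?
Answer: 10327/6 ≈ 1721.2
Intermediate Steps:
d(C) = 1/(5 + C)
g(l) = -5 + 1/(5 + l) - l (g(l) = (-5 - l) + 1/(5 + l) = -5 + 1/(5 + l) - l)
g((5 + 0)²)*((12 - 7)*(-11)) + 73 = (-5 + 1/(5 + (5 + 0)²) - (5 + 0)²)*((12 - 7)*(-11)) + 73 = (-5 + 1/(5 + 5²) - 1*5²)*(5*(-11)) + 73 = (-5 + 1/(5 + 25) - 1*25)*(-55) + 73 = (-5 + 1/30 - 25)*(-55) + 73 = -899/30*(-55) + 73 = 9889/6 + 73 = 10327/6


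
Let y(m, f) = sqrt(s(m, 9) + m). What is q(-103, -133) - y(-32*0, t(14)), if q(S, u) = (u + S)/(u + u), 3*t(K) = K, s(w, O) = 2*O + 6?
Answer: 118/133 - 2*sqrt(6) ≈ -4.0118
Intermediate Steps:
s(w, O) = 6 + 2*O
t(K) = K/3
y(m, f) = sqrt(24 + m) (y(m, f) = sqrt((6 + 2*9) + m) = sqrt((6 + 18) + m) = sqrt(24 + m))
q(S, u) = (S + u)/(2*u) (q(S, u) = (S + u)/((2*u)) = (S + u)*(1/(2*u)) = (S + u)/(2*u))
q(-103, -133) - y(-32*0, t(14)) = (1/2)*(-103 - 133)/(-133) - sqrt(24 - 32*0) = (1/2)*(-1/133)*(-236) - sqrt(24 + 0) = 118/133 - sqrt(24) = 118/133 - 2*sqrt(6)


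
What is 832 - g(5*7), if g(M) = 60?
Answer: 772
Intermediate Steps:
832 - g(5*7) = 832 - 1*60 = 832 - 60 = 772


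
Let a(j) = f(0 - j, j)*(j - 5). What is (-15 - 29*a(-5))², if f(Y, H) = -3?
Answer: 783225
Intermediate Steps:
a(j) = 15 - 3*j (a(j) = -3*(j - 5) = -3*(-5 + j) = 15 - 3*j)
(-15 - 29*a(-5))² = (-15 - 29*(15 - 3*(-5)))² = (-15 - 29*(15 + 15))² = (-15 - 29*30)² = (-15 - 870)² = (-885)² = 783225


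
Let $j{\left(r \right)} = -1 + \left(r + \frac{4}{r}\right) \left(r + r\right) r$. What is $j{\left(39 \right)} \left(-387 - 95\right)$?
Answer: $-57333418$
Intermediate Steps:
$j{\left(r \right)} = -1 + 2 r^{2} \left(r + \frac{4}{r}\right)$ ($j{\left(r \right)} = -1 + \left(r + \frac{4}{r}\right) 2 r r = -1 + 2 r \left(r + \frac{4}{r}\right) r = -1 + 2 r^{2} \left(r + \frac{4}{r}\right)$)
$j{\left(39 \right)} \left(-387 - 95\right) = \left(-1 + 2 \cdot 39^{3} + 8 \cdot 39\right) \left(-387 - 95\right) = \left(-1 + 2 \cdot 59319 + 312\right) \left(-482\right) = \left(-1 + 118638 + 312\right) \left(-482\right) = 118949 \left(-482\right) = -57333418$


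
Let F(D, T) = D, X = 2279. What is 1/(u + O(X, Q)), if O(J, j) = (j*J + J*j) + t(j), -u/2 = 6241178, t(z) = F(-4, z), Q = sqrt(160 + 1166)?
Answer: -1560295/19472720379617 - 2279*sqrt(1326)/77890881518468 ≈ -8.1193e-8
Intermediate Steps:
Q = sqrt(1326) ≈ 36.414
t(z) = -4
u = -12482356 (u = -2*6241178 = -12482356)
O(J, j) = -4 + 2*J*j (O(J, j) = (j*J + J*j) - 4 = (J*j + J*j) - 4 = 2*J*j - 4 = -4 + 2*J*j)
1/(u + O(X, Q)) = 1/(-12482356 + (-4 + 2*2279*sqrt(1326))) = 1/(-12482356 + (-4 + 4558*sqrt(1326))) = 1/(-12482360 + 4558*sqrt(1326))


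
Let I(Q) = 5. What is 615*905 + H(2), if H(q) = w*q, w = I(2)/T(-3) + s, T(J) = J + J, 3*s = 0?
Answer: 1669720/3 ≈ 5.5657e+5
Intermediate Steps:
s = 0 (s = (1/3)*0 = 0)
T(J) = 2*J
w = -5/6 (w = 5/((2*(-3))) + 0 = 5/(-6) + 0 = 5*(-1/6) + 0 = -5/6 + 0 = -5/6 ≈ -0.83333)
H(q) = -5*q/6
615*905 + H(2) = 615*905 - 5/6*2 = 556575 - 5/3 = 1669720/3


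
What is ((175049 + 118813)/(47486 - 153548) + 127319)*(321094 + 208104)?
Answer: 1190996606253228/17677 ≈ 6.7375e+10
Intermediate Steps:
((175049 + 118813)/(47486 - 153548) + 127319)*(321094 + 208104) = (293862/(-106062) + 127319)*529198 = (293862*(-1/106062) + 127319)*529198 = (-48977/17677 + 127319)*529198 = (2250568986/17677)*529198 = 1190996606253228/17677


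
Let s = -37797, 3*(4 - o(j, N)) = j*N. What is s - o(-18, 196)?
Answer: -38977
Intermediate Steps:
o(j, N) = 4 - N*j/3 (o(j, N) = 4 - j*N/3 = 4 - N*j/3)
s - o(-18, 196) = -37797 - (4 - ⅓*196*(-18)) = -37797 - (4 + 1176) = -37797 - 1*1180 = -37797 - 1180 = -38977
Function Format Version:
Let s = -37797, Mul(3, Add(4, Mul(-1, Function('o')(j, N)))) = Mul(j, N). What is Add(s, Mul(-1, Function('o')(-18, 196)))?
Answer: -38977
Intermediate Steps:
Function('o')(j, N) = Add(4, Mul(Rational(-1, 3), N, j)) (Function('o')(j, N) = Add(4, Mul(Rational(-1, 3), Mul(j, N))) = Add(4, Mul(Rational(-1, 3), Mul(N, j))) = Add(4, Mul(Rational(-1, 3), N, j)))
Add(s, Mul(-1, Function('o')(-18, 196))) = Add(-37797, Mul(-1, Add(4, Mul(Rational(-1, 3), 196, -18)))) = Add(-37797, Mul(-1, Add(4, 1176))) = Add(-37797, Mul(-1, 1180)) = Add(-37797, -1180) = -38977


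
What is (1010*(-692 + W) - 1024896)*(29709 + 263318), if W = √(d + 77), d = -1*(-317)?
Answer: -505124631032 + 295957270*√394 ≈ -4.9925e+11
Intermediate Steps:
d = 317
W = √394 (W = √(317 + 77) = √394 ≈ 19.849)
(1010*(-692 + W) - 1024896)*(29709 + 263318) = (1010*(-692 + √394) - 1024896)*(29709 + 263318) = ((-698920 + 1010*√394) - 1024896)*293027 = (-1723816 + 1010*√394)*293027 = -505124631032 + 295957270*√394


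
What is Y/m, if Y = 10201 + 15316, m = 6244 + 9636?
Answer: 25517/15880 ≈ 1.6069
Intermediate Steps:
m = 15880
Y = 25517
Y/m = 25517/15880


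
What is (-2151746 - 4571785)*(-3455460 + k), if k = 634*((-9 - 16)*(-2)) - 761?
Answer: 23024873103651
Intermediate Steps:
k = 30939 (k = 634*(-25*(-2)) - 761 = 634*50 - 761 = 31700 - 761 = 30939)
(-2151746 - 4571785)*(-3455460 + k) = (-2151746 - 4571785)*(-3455460 + 30939) = -6723531*(-3424521) = 23024873103651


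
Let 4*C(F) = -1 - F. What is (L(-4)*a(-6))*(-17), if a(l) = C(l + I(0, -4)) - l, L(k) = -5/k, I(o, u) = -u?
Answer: -2125/16 ≈ -132.81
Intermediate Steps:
C(F) = -¼ - F/4 (C(F) = (-1 - F)/4 = -¼ - F/4)
a(l) = -5/4 - 5*l/4 (a(l) = (-¼ - (l - 1*(-4))/4) - l = (-¼ - (l + 4)/4) - l = (-¼ - (4 + l)/4) - l = (-¼ + (-1 - l/4)) - l = (-5/4 - l/4) - l = -5/4 - 5*l/4)
(L(-4)*a(-6))*(-17) = ((-5/(-4))*(-5/4 - 5/4*(-6)))*(-17) = ((-5*(-¼))*(-5/4 + 15/2))*(-17) = ((5/4)*(25/4))*(-17) = (125/16)*(-17) = -2125/16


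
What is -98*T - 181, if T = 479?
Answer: -47123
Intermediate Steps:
-98*T - 181 = -98*479 - 181 = -46942 - 181 = -47123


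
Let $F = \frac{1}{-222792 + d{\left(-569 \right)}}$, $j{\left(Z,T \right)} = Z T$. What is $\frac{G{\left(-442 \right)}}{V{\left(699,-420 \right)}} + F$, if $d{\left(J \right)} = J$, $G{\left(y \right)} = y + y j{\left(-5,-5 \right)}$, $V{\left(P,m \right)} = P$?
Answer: $- \frac{2566865311}{156129339} \approx -16.441$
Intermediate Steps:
$j{\left(Z,T \right)} = T Z$
$G{\left(y \right)} = 26 y$ ($G{\left(y \right)} = y + y \left(\left(-5\right) \left(-5\right)\right) = y + y 25 = y + 25 y = 26 y$)
$F = - \frac{1}{223361}$ ($F = \frac{1}{-222792 - 569} = \frac{1}{-223361} = - \frac{1}{223361} \approx -4.4771 \cdot 10^{-6}$)
$\frac{G{\left(-442 \right)}}{V{\left(699,-420 \right)}} + F = \frac{26 \left(-442\right)}{699} - \frac{1}{223361} = \left(-11492\right) \frac{1}{699} - \frac{1}{223361} = - \frac{11492}{699} - \frac{1}{223361} = - \frac{2566865311}{156129339}$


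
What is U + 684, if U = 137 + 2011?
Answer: 2832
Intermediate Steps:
U = 2148
U + 684 = 2148 + 684 = 2832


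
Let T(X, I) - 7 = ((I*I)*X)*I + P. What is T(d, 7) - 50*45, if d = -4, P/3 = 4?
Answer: -3603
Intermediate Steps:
P = 12 (P = 3*4 = 12)
T(X, I) = 19 + X*I³ (T(X, I) = 7 + (((I*I)*X)*I + 12) = 7 + ((I²*X)*I + 12) = 7 + ((X*I²)*I + 12) = 7 + (X*I³ + 12) = 7 + (12 + X*I³) = 19 + X*I³)
T(d, 7) - 50*45 = (19 - 4*7³) - 50*45 = (19 - 4*343) - 2250 = (19 - 1372) - 2250 = -1353 - 2250 = -3603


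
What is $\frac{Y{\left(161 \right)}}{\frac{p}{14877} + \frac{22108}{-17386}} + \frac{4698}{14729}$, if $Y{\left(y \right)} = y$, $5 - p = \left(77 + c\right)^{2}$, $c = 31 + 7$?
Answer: $- \frac{27760601066895}{374078864302} \approx -74.211$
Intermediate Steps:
$c = 38$
$p = -13220$ ($p = 5 - \left(77 + 38\right)^{2} = 5 - 115^{2} = 5 - 13225 = -13220$)
$\frac{Y{\left(161 \right)}}{\frac{p}{14877} + \frac{22108}{-17386}} + \frac{4698}{14729} = \frac{161}{- \frac{13220}{14877} + \frac{22108}{-17386}} + \frac{4698}{14729} = \frac{161}{\left(-13220\right) \frac{1}{14877} + 22108 \left(- \frac{1}{17386}\right)} + 4698 \cdot \frac{1}{14729} = \frac{161}{- \frac{13220}{14877} - \frac{11054}{8693}} + \frac{4698}{14729} = \frac{161}{- \frac{279371818}{129325761}} + \frac{4698}{14729} = 161 \left(- \frac{129325761}{279371818}\right) + \frac{4698}{14729} = - \frac{20821447521}{279371818} + \frac{4698}{14729} = - \frac{27760601066895}{374078864302}$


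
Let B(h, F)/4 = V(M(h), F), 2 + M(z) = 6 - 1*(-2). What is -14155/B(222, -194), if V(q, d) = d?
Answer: 14155/776 ≈ 18.241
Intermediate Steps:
M(z) = 6 (M(z) = -2 + (6 - 1*(-2)) = -2 + (6 + 2) = -2 + 8 = 6)
B(h, F) = 4*F
-14155/B(222, -194) = -14155/(4*(-194)) = -14155/(-776) = -14155*(-1/776) = 14155/776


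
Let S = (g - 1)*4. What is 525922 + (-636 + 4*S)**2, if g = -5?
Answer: 1061746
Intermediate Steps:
S = -24 (S = (-5 - 1)*4 = -6*4 = -24)
525922 + (-636 + 4*S)**2 = 525922 + (-636 + 4*(-24))**2 = 525922 + (-636 - 96)**2 = 525922 + (-732)**2 = 525922 + 535824 = 1061746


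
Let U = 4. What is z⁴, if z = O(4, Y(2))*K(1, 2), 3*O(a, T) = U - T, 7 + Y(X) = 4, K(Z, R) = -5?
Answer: 1500625/81 ≈ 18526.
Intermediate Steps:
Y(X) = -3 (Y(X) = -7 + 4 = -3)
O(a, T) = 4/3 - T/3 (O(a, T) = (4 - T)/3 = 4/3 - T/3)
z = -35/3 (z = (4/3 - ⅓*(-3))*(-5) = (4/3 + 1)*(-5) = (7/3)*(-5) = -35/3 ≈ -11.667)
z⁴ = (-35/3)⁴ = 1500625/81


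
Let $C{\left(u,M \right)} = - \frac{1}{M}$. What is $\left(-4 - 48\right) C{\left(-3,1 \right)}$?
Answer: $52$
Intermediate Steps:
$\left(-4 - 48\right) C{\left(-3,1 \right)} = \left(-4 - 48\right) \left(- 1^{-1}\right) = - 52 \left(\left(-1\right) 1\right) = \left(-52\right) \left(-1\right) = 52$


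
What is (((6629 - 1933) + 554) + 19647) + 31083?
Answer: 55980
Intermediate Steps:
(((6629 - 1933) + 554) + 19647) + 31083 = ((4696 + 554) + 19647) + 31083 = (5250 + 19647) + 31083 = 24897 + 31083 = 55980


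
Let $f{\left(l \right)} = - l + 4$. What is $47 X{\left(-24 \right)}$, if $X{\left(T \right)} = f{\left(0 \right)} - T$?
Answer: $1316$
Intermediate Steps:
$f{\left(l \right)} = 4 - l$
$X{\left(T \right)} = 4 - T$ ($X{\left(T \right)} = \left(4 - 0\right) - T = \left(4 + 0\right) - T = 4 - T$)
$47 X{\left(-24 \right)} = 47 \left(4 - -24\right) = 47 \left(4 + 24\right) = 47 \cdot 28 = 1316$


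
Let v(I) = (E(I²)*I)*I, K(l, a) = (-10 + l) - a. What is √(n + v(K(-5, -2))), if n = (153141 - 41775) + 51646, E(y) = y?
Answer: √191573 ≈ 437.69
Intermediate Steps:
K(l, a) = -10 + l - a
n = 163012 (n = 111366 + 51646 = 163012)
v(I) = I⁴ (v(I) = (I²*I)*I = I³*I = I⁴)
√(n + v(K(-5, -2))) = √(163012 + (-10 - 5 - 1*(-2))⁴) = √(163012 + (-10 - 5 + 2)⁴) = √(163012 + (-13)⁴) = √(163012 + 28561) = √191573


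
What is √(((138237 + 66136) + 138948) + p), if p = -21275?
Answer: √322046 ≈ 567.49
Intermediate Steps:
√(((138237 + 66136) + 138948) + p) = √(((138237 + 66136) + 138948) - 21275) = √((204373 + 138948) - 21275) = √(343321 - 21275) = √322046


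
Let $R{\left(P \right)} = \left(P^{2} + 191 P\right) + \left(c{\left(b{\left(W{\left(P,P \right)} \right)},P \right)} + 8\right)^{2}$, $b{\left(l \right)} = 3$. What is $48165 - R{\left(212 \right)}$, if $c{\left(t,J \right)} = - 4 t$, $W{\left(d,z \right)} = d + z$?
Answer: $-37287$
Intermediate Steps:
$R{\left(P \right)} = 16 + P^{2} + 191 P$ ($R{\left(P \right)} = \left(P^{2} + 191 P\right) + \left(\left(-4\right) 3 + 8\right)^{2} = \left(P^{2} + 191 P\right) + \left(-12 + 8\right)^{2} = \left(P^{2} + 191 P\right) + \left(-4\right)^{2} = \left(P^{2} + 191 P\right) + 16 = 16 + P^{2} + 191 P$)
$48165 - R{\left(212 \right)} = 48165 - \left(16 + 212^{2} + 191 \cdot 212\right) = 48165 - \left(16 + 44944 + 40492\right) = 48165 - 85452 = -37287$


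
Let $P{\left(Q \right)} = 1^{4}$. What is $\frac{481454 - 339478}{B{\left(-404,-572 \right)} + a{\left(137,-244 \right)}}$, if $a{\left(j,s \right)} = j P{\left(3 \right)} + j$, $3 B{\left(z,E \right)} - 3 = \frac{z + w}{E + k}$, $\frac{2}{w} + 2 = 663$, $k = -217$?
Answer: $\frac{74044601304}{143509489} \approx 515.96$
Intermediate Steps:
$w = \frac{2}{661}$ ($w = \frac{2}{-2 + 663} = \frac{2}{661} \approx 0.0030257$)
$B{\left(z,E \right)} = 1 + \frac{\frac{2}{661} + z}{3 \left(-217 + E\right)}$ ($B{\left(z,E \right)} = 1 + \frac{\left(z + \frac{2}{661}\right) \frac{1}{E - 217}}{3} = 1 + \frac{\left(\frac{2}{661} + z\right) \frac{1}{-217 + E}}{3} = 1 + \frac{\frac{1}{-217 + E} \left(\frac{2}{661} + z\right)}{3} = 1 + \frac{\frac{2}{661} + z}{3 \left(-217 + E\right)}$)
$P{\left(Q \right)} = 1$
$a{\left(j,s \right)} = 2 j$ ($a{\left(j,s \right)} = j 1 + j = j + j = 2 j$)
$\frac{481454 - 339478}{B{\left(-404,-572 \right)} + a{\left(137,-244 \right)}} = \frac{481454 - 339478}{\frac{- \frac{430309}{1983} - 572 + \frac{1}{3} \left(-404\right)}{-217 - 572} + 2 \cdot 137} = \frac{141976}{\frac{- \frac{430309}{1983} - 572 - \frac{404}{3}}{-789} + 274} = \frac{141976}{\left(- \frac{1}{789}\right) \left(- \frac{610543}{661}\right) + 274} = \frac{141976}{\frac{610543}{521529} + 274} = \frac{141976}{\frac{143509489}{521529}} = 141976 \cdot \frac{521529}{143509489} = \frac{74044601304}{143509489}$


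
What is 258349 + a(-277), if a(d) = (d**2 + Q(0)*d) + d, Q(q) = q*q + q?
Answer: 334801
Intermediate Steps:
Q(q) = q + q**2 (Q(q) = q**2 + q = q + q**2)
a(d) = d + d**2 (a(d) = (d**2 + (0*(1 + 0))*d) + d = (d**2 + (0*1)*d) + d = (d**2 + 0*d) + d = (d**2 + 0) + d = d**2 + d = d + d**2)
258349 + a(-277) = 258349 - 277*(1 - 277) = 258349 - 277*(-276) = 258349 + 76452 = 334801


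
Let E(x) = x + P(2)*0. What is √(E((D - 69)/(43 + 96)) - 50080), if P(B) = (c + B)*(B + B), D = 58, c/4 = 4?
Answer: 3*I*√107510801/139 ≈ 223.79*I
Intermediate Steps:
c = 16 (c = 4*4 = 16)
P(B) = 2*B*(16 + B) (P(B) = (16 + B)*(B + B) = (16 + B)*(2*B) = 2*B*(16 + B))
E(x) = x (E(x) = x + (2*2*(16 + 2))*0 = x + (2*2*18)*0 = x + 72*0 = x + 0 = x)
√(E((D - 69)/(43 + 96)) - 50080) = √((58 - 69)/(43 + 96) - 50080) = √(-11/139 - 50080) = √(-6961131/139) = 3*I*√107510801/139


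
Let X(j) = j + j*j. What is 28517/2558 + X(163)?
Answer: 68408973/2558 ≈ 26743.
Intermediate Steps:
X(j) = j + j²
28517/2558 + X(163) = 28517/2558 + 163*(1 + 163) = 28517*(1/2558) + 163*164 = 28517/2558 + 26732 = 68408973/2558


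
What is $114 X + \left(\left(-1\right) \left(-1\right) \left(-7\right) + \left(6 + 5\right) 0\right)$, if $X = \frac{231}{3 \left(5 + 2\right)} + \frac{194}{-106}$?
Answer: $\frac{55033}{53} \approx 1038.4$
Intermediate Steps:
$X = \frac{486}{53}$ ($X = \frac{231}{3 \cdot 7} + 194 \left(- \frac{1}{106}\right) = \frac{231}{21} - \frac{97}{53} = 231 \cdot \frac{1}{21} - \frac{97}{53} = 11 - \frac{97}{53} = \frac{486}{53} \approx 9.1698$)
$114 X + \left(\left(-1\right) \left(-1\right) \left(-7\right) + \left(6 + 5\right) 0\right) = 114 \cdot \frac{486}{53} + \left(\left(-1\right) \left(-1\right) \left(-7\right) + \left(6 + 5\right) 0\right) = \frac{55404}{53} + \left(1 \left(-7\right) + 11 \cdot 0\right) = \frac{55404}{53} + \left(-7 + 0\right) = \frac{55404}{53} - 7 = \frac{55033}{53}$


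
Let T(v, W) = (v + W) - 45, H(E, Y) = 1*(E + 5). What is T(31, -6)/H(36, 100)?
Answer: -20/41 ≈ -0.48780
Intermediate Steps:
H(E, Y) = 5 + E (H(E, Y) = 1*(5 + E) = 5 + E)
T(v, W) = -45 + W + v (T(v, W) = (W + v) - 45 = -45 + W + v)
T(31, -6)/H(36, 100) = (-45 - 6 + 31)/(5 + 36) = -20/41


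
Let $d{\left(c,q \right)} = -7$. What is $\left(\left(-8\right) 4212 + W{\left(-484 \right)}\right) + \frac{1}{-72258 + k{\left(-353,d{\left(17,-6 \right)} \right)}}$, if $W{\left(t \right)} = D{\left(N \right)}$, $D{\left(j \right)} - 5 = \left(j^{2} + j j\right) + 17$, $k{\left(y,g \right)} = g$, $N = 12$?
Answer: $- \frac{2412639291}{72265} \approx -33386.0$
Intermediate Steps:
$D{\left(j \right)} = 22 + 2 j^{2}$ ($D{\left(j \right)} = 5 + \left(\left(j^{2} + j j\right) + 17\right) = 5 + \left(\left(j^{2} + j^{2}\right) + 17\right) = 5 + \left(2 j^{2} + 17\right) = 5 + \left(17 + 2 j^{2}\right) = 22 + 2 j^{2}$)
$W{\left(t \right)} = 310$ ($W{\left(t \right)} = 22 + 2 \cdot 12^{2} = 22 + 2 \cdot 144 = 22 + 288 = 310$)
$\left(\left(-8\right) 4212 + W{\left(-484 \right)}\right) + \frac{1}{-72258 + k{\left(-353,d{\left(17,-6 \right)} \right)}} = \left(\left(-8\right) 4212 + 310\right) + \frac{1}{-72258 - 7} = \left(-33696 + 310\right) + \frac{1}{-72265} = -33386 - \frac{1}{72265} = - \frac{2412639291}{72265}$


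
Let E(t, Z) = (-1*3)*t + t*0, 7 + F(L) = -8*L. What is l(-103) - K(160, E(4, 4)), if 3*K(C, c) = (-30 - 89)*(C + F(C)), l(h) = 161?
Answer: -133630/3 ≈ -44543.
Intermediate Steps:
F(L) = -7 - 8*L
E(t, Z) = -3*t (E(t, Z) = -3*t + 0 = -3*t)
K(C, c) = 833/3 + 833*C/3 (K(C, c) = ((-30 - 89)*(C + (-7 - 8*C)))/3 = (-119*(-7 - 7*C))/3 = (833 + 833*C)/3 = 833/3 + 833*C/3)
l(-103) - K(160, E(4, 4)) = 161 - (833/3 + (833/3)*160) = 161 - (833/3 + 133280/3) = 161 - 1*134113/3 = 161 - 134113/3 = -133630/3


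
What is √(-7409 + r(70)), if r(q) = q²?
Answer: I*√2509 ≈ 50.09*I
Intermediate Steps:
√(-7409 + r(70)) = √(-7409 + 70²) = √(-7409 + 4900) = √(-2509) = I*√2509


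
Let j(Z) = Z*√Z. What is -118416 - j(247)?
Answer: -118416 - 247*√247 ≈ -1.2230e+5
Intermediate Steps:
j(Z) = Z^(3/2)
-118416 - j(247) = -118416 - 247^(3/2) = -118416 - 247*√247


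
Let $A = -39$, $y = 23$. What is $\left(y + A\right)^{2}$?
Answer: $256$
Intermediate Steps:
$\left(y + A\right)^{2} = \left(23 - 39\right)^{2} = \left(-16\right)^{2} = 256$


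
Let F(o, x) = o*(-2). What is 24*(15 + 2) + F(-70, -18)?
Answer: 548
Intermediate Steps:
F(o, x) = -2*o
24*(15 + 2) + F(-70, -18) = 24*(15 + 2) - 2*(-70) = 24*17 + 140 = 408 + 140 = 548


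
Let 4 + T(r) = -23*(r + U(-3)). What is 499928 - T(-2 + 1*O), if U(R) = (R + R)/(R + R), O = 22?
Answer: 500415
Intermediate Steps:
U(R) = 1 (U(R) = (2*R)/((2*R)) = (2*R)*(1/(2*R)) = 1)
T(r) = -27 - 23*r (T(r) = -4 - 23*(r + 1) = -4 - 23*(1 + r) = -4 + (-23 - 23*r) = -27 - 23*r)
499928 - T(-2 + 1*O) = 499928 - (-27 - 23*(-2 + 1*22)) = 499928 - (-27 - 23*(-2 + 22)) = 499928 - (-27 - 23*20) = 499928 - (-27 - 460) = 499928 - 1*(-487) = 499928 + 487 = 500415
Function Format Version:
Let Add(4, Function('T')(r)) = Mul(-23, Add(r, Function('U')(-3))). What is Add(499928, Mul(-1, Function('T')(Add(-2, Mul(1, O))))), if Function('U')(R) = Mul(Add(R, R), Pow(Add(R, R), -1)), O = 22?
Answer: 500415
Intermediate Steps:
Function('U')(R) = 1 (Function('U')(R) = Mul(Mul(2, R), Pow(Mul(2, R), -1)) = Mul(Mul(2, R), Mul(Rational(1, 2), Pow(R, -1))) = 1)
Function('T')(r) = Add(-27, Mul(-23, r)) (Function('T')(r) = Add(-4, Mul(-23, Add(r, 1))) = Add(-4, Mul(-23, Add(1, r))) = Add(-4, Add(-23, Mul(-23, r))) = Add(-27, Mul(-23, r)))
Add(499928, Mul(-1, Function('T')(Add(-2, Mul(1, O))))) = Add(499928, Mul(-1, Add(-27, Mul(-23, Add(-2, Mul(1, 22)))))) = Add(499928, Mul(-1, Add(-27, Mul(-23, Add(-2, 22))))) = Add(499928, Mul(-1, Add(-27, Mul(-23, 20)))) = Add(499928, Mul(-1, Add(-27, -460))) = Add(499928, Mul(-1, -487)) = Add(499928, 487) = 500415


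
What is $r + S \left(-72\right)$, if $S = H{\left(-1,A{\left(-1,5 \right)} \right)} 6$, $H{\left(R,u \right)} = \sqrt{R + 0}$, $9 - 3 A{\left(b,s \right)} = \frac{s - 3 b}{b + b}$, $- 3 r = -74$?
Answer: $\frac{74}{3} - 432 i \approx 24.667 - 432.0 i$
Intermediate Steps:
$r = \frac{74}{3}$ ($r = \left(- \frac{1}{3}\right) \left(-74\right) = \frac{74}{3} \approx 24.667$)
$A{\left(b,s \right)} = 3 - \frac{s - 3 b}{6 b}$ ($A{\left(b,s \right)} = 3 - \frac{\left(s - 3 b\right) \frac{1}{b + b}}{3} = 3 - \frac{\left(s - 3 b\right) \frac{1}{2 b}}{3} = 3 - \frac{\frac{1}{2} \frac{1}{b} \left(s - 3 b\right)}{3} = 3 - \frac{s - 3 b}{6 b}$)
$H{\left(R,u \right)} = \sqrt{R}$
$S = 6 i$ ($S = \sqrt{-1} \cdot 6 = i 6 = 6 i \approx 6.0 i$)
$r + S \left(-72\right) = \frac{74}{3} + 6 i \left(-72\right) = \frac{74}{3} - 432 i$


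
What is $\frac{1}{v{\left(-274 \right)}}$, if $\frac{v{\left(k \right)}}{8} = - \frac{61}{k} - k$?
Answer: $\frac{137}{300548} \approx 0.00045583$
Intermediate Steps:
$v{\left(k \right)} = - \frac{488}{k} - 8 k$ ($v{\left(k \right)} = 8 \left(- \frac{61}{k} - k\right) = 8 \left(- k - \frac{61}{k}\right) = - \frac{488}{k} - 8 k$)
$\frac{1}{v{\left(-274 \right)}} = \frac{1}{- \frac{488}{-274} - -2192} = \frac{1}{\left(-488\right) \left(- \frac{1}{274}\right) + 2192} = \frac{1}{\frac{244}{137} + 2192} = \frac{1}{\frac{300548}{137}} = \frac{137}{300548}$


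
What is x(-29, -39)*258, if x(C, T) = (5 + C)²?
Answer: 148608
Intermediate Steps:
x(-29, -39)*258 = (5 - 29)²*258 = (-24)²*258 = 576*258 = 148608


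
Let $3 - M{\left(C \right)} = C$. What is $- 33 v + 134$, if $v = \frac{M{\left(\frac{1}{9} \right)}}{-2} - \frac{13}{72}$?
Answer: $\frac{1501}{8} \approx 187.63$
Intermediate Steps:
$M{\left(C \right)} = 3 - C$
$v = - \frac{13}{8}$ ($v = \frac{3 - \frac{1}{9}}{-2} - \frac{13}{72} = \left(3 - \frac{1}{9}\right) \left(- \frac{1}{2}\right) - \frac{13}{72} = \frac{26}{9} \left(- \frac{1}{2}\right) - \frac{13}{72} = - \frac{13}{9} - \frac{13}{72} = - \frac{13}{8} \approx -1.625$)
$- 33 v + 134 = \left(-33\right) \left(- \frac{13}{8}\right) + 134 = \frac{429}{8} + 134 = \frac{1501}{8}$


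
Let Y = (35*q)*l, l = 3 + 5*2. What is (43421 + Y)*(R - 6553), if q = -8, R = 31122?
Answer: 977379389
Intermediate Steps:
l = 13 (l = 3 + 10 = 13)
Y = -3640 (Y = (35*(-8))*13 = -280*13 = -3640)
(43421 + Y)*(R - 6553) = (43421 - 3640)*(31122 - 6553) = 39781*24569 = 977379389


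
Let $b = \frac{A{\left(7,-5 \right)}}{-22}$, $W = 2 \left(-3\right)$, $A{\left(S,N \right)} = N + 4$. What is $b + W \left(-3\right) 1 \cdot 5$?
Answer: $\frac{1981}{22} \approx 90.045$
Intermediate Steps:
$A{\left(S,N \right)} = 4 + N$
$W = -6$
$b = \frac{1}{22}$ ($b = \frac{4 - 5}{-22} = \left(-1\right) \left(- \frac{1}{22}\right) = \frac{1}{22} \approx 0.045455$)
$b + W \left(-3\right) 1 \cdot 5 = \frac{1}{22} - 6 \left(-3\right) 1 \cdot 5 = \frac{1}{22} - 6 \left(\left(-3\right) 5\right) = \frac{1}{22} - -90 = \frac{1}{22} + 90 = \frac{1981}{22}$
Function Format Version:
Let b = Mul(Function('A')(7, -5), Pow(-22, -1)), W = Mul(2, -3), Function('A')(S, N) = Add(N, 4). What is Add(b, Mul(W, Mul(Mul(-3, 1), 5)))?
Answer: Rational(1981, 22) ≈ 90.045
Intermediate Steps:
Function('A')(S, N) = Add(4, N)
W = -6
b = Rational(1, 22) (b = Mul(Add(4, -5), Pow(-22, -1)) = Mul(-1, Rational(-1, 22)) = Rational(1, 22) ≈ 0.045455)
Add(b, Mul(W, Mul(Mul(-3, 1), 5))) = Add(Rational(1, 22), Mul(-6, Mul(Mul(-3, 1), 5))) = Add(Rational(1, 22), Mul(-6, Mul(-3, 5))) = Add(Rational(1, 22), Mul(-6, -15)) = Add(Rational(1, 22), 90) = Rational(1981, 22)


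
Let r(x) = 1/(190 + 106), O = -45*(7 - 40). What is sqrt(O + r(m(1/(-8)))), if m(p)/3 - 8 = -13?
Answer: sqrt(32527514)/148 ≈ 38.536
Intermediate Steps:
m(p) = -15 (m(p) = 24 + 3*(-13) = 24 - 39 = -15)
O = 1485 (O = -45*(-33) = 1485)
r(x) = 1/296
sqrt(O + r(m(1/(-8)))) = sqrt(1485 + 1/296) = sqrt(439561/296) = sqrt(32527514)/148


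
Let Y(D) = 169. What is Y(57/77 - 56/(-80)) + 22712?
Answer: 22881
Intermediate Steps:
Y(57/77 - 56/(-80)) + 22712 = 169 + 22712 = 22881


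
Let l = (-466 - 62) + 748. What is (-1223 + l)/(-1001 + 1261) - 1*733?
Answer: -191583/260 ≈ -736.86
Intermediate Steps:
l = 220 (l = -528 + 748 = 220)
(-1223 + l)/(-1001 + 1261) - 1*733 = (-1223 + 220)/(-1001 + 1261) - 1*733 = -1003/260 - 733 = -191583/260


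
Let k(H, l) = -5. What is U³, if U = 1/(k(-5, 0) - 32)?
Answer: -1/50653 ≈ -1.9742e-5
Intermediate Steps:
U = -1/37 (U = 1/(-5 - 32) = 1/(-37) = -1/37 ≈ -0.027027)
U³ = (-1/37)³ = -1/50653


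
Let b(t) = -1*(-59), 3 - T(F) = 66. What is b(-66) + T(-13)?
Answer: -4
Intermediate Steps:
T(F) = -63 (T(F) = 3 - 1*66 = 3 - 66 = -63)
b(t) = 59
b(-66) + T(-13) = 59 - 63 = -4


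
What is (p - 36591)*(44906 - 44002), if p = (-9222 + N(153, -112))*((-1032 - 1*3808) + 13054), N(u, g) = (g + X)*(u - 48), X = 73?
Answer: -98917875816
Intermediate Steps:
N(u, g) = (-48 + u)*(73 + g) (N(u, g) = (g + 73)*(u - 48) = (73 + g)*(-48 + u) = (-48 + u)*(73 + g))
p = -109385838 (p = (-9222 + (-3504 - 48*(-112) + 73*153 - 112*153))*((-1032 - 1*3808) + 13054) = (-9222 + (-3504 + 5376 + 11169 - 17136))*((-1032 - 3808) + 13054) = (-9222 - 4095)*(-4840 + 13054) = -13317*8214 = -109385838)
(p - 36591)*(44906 - 44002) = (-109385838 - 36591)*(44906 - 44002) = -109422429*904 = -98917875816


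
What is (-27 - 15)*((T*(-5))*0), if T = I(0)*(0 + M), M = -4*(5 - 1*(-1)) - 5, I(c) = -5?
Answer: 0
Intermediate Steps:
M = -29 (M = -4*(5 + 1) - 5 = -4*6 - 5 = -24 - 5 = -29)
T = 145 (T = -5*(0 - 29) = -5*(-29) = 145)
(-27 - 15)*((T*(-5))*0) = (-27 - 15)*((145*(-5))*0) = -(-30450)*0 = -42*0 = 0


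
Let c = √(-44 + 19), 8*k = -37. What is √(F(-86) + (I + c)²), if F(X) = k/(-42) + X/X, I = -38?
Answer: √(10020297 - 2681280*I)/84 ≈ 38.014 - 4.9981*I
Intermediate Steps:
k = -37/8 (k = (⅛)*(-37) = -37/8 ≈ -4.6250)
F(X) = 373/336 (F(X) = -37/8/(-42) + X/X = -37/8*(-1/42) + 1 = 37/336 + 1 = 373/336)
c = 5*I (c = √(-25) = 5*I ≈ 5.0*I)
√(F(-86) + (I + c)²) = √(373/336 + (-38 + 5*I)²)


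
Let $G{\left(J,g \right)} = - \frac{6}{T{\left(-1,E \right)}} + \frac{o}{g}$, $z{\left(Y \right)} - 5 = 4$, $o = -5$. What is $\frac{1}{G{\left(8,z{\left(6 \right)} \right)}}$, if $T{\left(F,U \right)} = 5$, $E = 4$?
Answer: $- \frac{45}{79} \approx -0.56962$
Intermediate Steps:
$z{\left(Y \right)} = 9$ ($z{\left(Y \right)} = 5 + 4 = 9$)
$G{\left(J,g \right)} = - \frac{6}{5} - \frac{5}{g}$
$\frac{1}{G{\left(8,z{\left(6 \right)} \right)}} = \frac{1}{- \frac{6}{5} - \frac{5}{9}} = \frac{1}{- \frac{79}{45}} = - \frac{45}{79}$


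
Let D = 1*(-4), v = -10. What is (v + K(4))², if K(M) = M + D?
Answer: 100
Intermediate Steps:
D = -4
K(M) = -4 + M (K(M) = M - 4 = -4 + M)
(v + K(4))² = (-10 + (-4 + 4))² = (-10 + 0)² = (-10)² = 100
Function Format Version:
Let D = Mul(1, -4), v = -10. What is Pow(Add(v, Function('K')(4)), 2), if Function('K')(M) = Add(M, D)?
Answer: 100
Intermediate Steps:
D = -4
Function('K')(M) = Add(-4, M) (Function('K')(M) = Add(M, -4) = Add(-4, M))
Pow(Add(v, Function('K')(4)), 2) = Pow(Add(-10, Add(-4, 4)), 2) = Pow(Add(-10, 0), 2) = Pow(-10, 2) = 100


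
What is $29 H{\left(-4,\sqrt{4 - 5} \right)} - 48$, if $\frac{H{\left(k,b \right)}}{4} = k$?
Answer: $-512$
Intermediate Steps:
$H{\left(k,b \right)} = 4 k$
$29 H{\left(-4,\sqrt{4 - 5} \right)} - 48 = 29 \cdot 4 \left(-4\right) - 48 = 29 \left(-16\right) - 48 = -464 - 48 = -512$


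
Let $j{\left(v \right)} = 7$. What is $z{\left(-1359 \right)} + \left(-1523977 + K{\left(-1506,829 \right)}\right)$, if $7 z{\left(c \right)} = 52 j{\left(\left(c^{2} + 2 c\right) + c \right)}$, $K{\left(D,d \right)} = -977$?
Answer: $-1524902$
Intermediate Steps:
$z{\left(c \right)} = 52$ ($z{\left(c \right)} = \frac{52 \cdot 7}{7} = \frac{1}{7} \cdot 364 = 52$)
$z{\left(-1359 \right)} + \left(-1523977 + K{\left(-1506,829 \right)}\right) = 52 - 1524954 = -1524902$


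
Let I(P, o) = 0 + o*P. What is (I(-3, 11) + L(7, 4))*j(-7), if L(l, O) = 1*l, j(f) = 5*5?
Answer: -650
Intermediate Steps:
j(f) = 25
L(l, O) = l
I(P, o) = P*o (I(P, o) = 0 + P*o = P*o)
(I(-3, 11) + L(7, 4))*j(-7) = (-3*11 + 7)*25 = (-33 + 7)*25 = -26*25 = -650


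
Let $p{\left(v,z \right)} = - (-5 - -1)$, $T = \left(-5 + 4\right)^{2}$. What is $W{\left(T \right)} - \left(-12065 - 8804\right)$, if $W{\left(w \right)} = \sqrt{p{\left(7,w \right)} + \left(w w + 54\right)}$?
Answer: $20869 + \sqrt{59} \approx 20877.0$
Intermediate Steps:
$T = 1$ ($T = \left(-1\right)^{2} = 1$)
$p{\left(v,z \right)} = 4$ ($p{\left(v,z \right)} = - (-5 + 1) = \left(-1\right) \left(-4\right) = 4$)
$W{\left(w \right)} = \sqrt{58 + w^{2}}$ ($W{\left(w \right)} = \sqrt{4 + \left(w w + 54\right)} = \sqrt{4 + \left(w^{2} + 54\right)} = \sqrt{4 + \left(54 + w^{2}\right)} = \sqrt{58 + w^{2}}$)
$W{\left(T \right)} - \left(-12065 - 8804\right) = \sqrt{58 + 1^{2}} - \left(-12065 - 8804\right) = \sqrt{58 + 1} - \left(-12065 - 8804\right) = \sqrt{59} - -20869 = \sqrt{59} + 20869 = 20869 + \sqrt{59}$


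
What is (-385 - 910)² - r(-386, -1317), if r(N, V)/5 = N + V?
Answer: 1685540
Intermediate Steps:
r(N, V) = 5*N + 5*V (r(N, V) = 5*(N + V) = 5*N + 5*V)
(-385 - 910)² - r(-386, -1317) = (-385 - 910)² - (5*(-386) + 5*(-1317)) = (-1295)² - (-1930 - 6585) = 1677025 - 1*(-8515) = 1677025 + 8515 = 1685540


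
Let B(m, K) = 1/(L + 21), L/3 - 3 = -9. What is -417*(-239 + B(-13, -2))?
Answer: 99524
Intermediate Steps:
L = -18 (L = 9 + 3*(-9) = 9 - 27 = -18)
B(m, K) = ⅓ (B(m, K) = 1/(-18 + 21) = 1/3 = ⅓)
-417*(-239 + B(-13, -2)) = -417*(-239 + ⅓) = -417*(-716/3) = 99524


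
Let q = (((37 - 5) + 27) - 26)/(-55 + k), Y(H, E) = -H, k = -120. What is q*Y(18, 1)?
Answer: 594/175 ≈ 3.3943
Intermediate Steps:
q = -33/175 (q = (((37 - 5) + 27) - 26)/(-55 - 120) = ((32 + 27) - 26)/(-175) = (59 - 26)*(-1/175) = 33*(-1/175) = -33/175 ≈ -0.18857)
q*Y(18, 1) = -(-33)*18/175 = -33/175*(-18) = 594/175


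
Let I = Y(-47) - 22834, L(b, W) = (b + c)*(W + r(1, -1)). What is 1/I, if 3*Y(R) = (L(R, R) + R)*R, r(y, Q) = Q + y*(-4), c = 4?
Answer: -3/171385 ≈ -1.7504e-5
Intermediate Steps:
r(y, Q) = Q - 4*y
L(b, W) = (-5 + W)*(4 + b) (L(b, W) = (b + 4)*(W + (-1 - 4*1)) = (4 + b)*(W + (-1 - 4)) = (4 + b)*(W - 5) = (4 + b)*(-5 + W) = (-5 + W)*(4 + b))
Y(R) = R*(-20 + R**2)/3 (Y(R) = (((-20 - 5*R + 4*R + R*R) + R)*R)/3 = (((-20 - 5*R + 4*R + R**2) + R)*R)/3 = (((-20 + R**2 - R) + R)*R)/3 = ((-20 + R**2)*R)/3 = (R*(-20 + R**2))/3 = R*(-20 + R**2)/3)
I = -171385/3 (I = (1/3)*(-47)*(-20 + (-47)**2) - 22834 = (1/3)*(-47)*(-20 + 2209) - 22834 = (1/3)*(-47)*2189 - 22834 = -102883/3 - 22834 = -171385/3 ≈ -57128.)
1/I = 1/(-171385/3) = -3/171385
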